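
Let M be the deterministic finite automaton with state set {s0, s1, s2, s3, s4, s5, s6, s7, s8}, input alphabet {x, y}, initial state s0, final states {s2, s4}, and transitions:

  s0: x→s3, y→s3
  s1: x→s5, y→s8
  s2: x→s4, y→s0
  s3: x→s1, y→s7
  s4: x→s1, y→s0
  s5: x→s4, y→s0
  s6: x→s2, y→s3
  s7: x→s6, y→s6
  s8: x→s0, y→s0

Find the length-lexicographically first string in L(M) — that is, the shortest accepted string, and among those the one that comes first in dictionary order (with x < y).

xxxx

A breadth-first search from s0 reaches an accepting state first via the path s0 → s3 → s1 → s5 → s4 on input xxxx.
No string of length < 4 is accepted (BFS exhausts all shorter strings without reaching an accepting state), and xxxx is the lexicographically least accepting string of length 4.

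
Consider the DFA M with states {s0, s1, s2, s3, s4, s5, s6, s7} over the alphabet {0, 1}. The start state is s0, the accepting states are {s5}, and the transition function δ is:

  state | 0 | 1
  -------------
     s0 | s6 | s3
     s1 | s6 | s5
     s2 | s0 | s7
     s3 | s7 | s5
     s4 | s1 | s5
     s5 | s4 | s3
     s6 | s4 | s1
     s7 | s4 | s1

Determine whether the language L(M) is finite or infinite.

infinite

State s3 is reachable from the start and can reach an accepting state, and it lies on the cycle s3 → s5 → s3.
Traversing that cycle any number of times yields accepted strings of unbounded length, so the language is infinite.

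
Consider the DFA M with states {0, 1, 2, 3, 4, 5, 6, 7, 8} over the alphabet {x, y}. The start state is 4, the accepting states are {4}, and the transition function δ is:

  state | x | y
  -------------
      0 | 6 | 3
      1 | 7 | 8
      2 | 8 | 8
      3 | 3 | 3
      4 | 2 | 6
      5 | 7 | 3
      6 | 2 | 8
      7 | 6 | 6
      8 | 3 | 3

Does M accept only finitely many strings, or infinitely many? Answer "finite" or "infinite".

finite

The useful states (reachable from 4 and able to reach an accepting state) are {4}.
Restricted to these states the transition graph has no cycle, so every accepting path has bounded length and L is finite.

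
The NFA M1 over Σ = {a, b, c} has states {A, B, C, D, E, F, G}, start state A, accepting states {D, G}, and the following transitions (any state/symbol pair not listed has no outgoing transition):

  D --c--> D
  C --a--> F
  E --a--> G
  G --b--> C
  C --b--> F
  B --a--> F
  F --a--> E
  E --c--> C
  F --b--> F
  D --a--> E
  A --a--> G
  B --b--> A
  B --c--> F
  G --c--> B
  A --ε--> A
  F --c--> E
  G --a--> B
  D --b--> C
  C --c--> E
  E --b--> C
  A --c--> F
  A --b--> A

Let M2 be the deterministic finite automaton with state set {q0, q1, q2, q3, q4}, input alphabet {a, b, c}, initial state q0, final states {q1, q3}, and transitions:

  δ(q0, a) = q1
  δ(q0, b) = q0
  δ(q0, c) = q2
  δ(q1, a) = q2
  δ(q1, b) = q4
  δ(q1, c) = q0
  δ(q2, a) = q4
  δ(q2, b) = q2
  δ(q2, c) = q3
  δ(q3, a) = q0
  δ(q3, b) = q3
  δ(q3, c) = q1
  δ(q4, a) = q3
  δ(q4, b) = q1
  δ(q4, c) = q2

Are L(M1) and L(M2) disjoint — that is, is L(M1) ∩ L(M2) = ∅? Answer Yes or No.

The string a is accepted by both M1 and M2.
Hence L(M1) ∩ L(M2) ≠ ∅.

No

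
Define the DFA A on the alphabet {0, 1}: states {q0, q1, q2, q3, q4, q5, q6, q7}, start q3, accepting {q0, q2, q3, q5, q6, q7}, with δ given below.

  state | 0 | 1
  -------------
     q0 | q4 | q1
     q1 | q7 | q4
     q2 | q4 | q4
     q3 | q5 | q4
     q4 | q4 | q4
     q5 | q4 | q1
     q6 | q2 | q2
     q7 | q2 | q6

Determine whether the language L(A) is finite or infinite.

The useful states (reachable from q3 and able to reach an accepting state) are {q1, q2, q3, q5, q6, q7}.
Restricted to these states the transition graph has no cycle, so every accepting path has bounded length and L is finite.

finite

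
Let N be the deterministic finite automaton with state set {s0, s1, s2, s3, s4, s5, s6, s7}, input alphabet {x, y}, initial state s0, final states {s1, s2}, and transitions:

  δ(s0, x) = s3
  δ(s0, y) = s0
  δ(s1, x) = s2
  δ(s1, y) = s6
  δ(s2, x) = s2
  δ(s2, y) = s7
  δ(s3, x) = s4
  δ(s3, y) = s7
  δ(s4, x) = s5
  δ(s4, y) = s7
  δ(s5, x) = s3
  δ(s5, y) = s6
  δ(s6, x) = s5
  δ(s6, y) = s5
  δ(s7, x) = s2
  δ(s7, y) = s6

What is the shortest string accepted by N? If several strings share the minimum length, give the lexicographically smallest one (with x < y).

xyx

A breadth-first search from s0 reaches an accepting state first via the path s0 → s3 → s7 → s2 on input xyx.
No string of length < 3 is accepted (BFS exhausts all shorter strings without reaching an accepting state), and xyx is the lexicographically least accepting string of length 3.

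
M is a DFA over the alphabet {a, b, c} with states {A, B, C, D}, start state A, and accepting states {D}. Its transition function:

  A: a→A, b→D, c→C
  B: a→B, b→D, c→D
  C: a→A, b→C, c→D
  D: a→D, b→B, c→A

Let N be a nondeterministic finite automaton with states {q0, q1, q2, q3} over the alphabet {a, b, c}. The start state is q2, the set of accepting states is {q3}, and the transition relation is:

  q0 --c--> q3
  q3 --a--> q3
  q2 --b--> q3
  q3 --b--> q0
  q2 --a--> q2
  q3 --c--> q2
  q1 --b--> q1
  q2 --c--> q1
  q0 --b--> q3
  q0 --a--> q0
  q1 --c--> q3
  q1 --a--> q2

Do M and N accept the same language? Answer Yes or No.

Exploring the product automaton M × N from the start pair (A, q2), following both machines on each input symbol, reaches 4 state pairs: (A, q2), (D, q3), (C, q1), (B, q0).
M accepts in {D} and N accepts in {q3}. In every reachable pair the two components are either both accepting — (D, q3) — or both non-accepting, so no string is accepted by exactly one of the machines: L(M) \ L(N) and L(N) \ L(M) are both empty.
Hence every string is accepted by M iff it is accepted by N, and the two languages coincide.

Yes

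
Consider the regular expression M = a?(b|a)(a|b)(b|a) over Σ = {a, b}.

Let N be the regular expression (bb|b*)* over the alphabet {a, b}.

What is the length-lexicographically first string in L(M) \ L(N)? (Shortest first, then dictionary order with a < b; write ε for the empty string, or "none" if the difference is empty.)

The string aaa is accepted by M but not by N.
No shorter string lies in the difference, and aaa is the lexicographically first length-3 string in L(M) \ L(N).

aaa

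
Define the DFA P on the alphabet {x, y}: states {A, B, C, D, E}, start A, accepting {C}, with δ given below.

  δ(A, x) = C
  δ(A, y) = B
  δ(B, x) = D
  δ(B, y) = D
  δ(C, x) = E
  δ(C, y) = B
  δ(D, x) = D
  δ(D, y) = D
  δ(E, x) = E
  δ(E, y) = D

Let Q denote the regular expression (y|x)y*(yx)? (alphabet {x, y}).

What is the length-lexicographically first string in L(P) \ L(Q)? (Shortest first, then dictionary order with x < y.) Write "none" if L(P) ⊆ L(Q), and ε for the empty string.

none

Converting the expression Q to a DFA (subset construction, then merging equivalent states) gives the minimal DFA with states {q0, q1, q2, q3, q4}, start state q0, accepting states {q1, q3, q4} and transitions q0: x→q1, y→q1; q1: x→q2, y→q3; q2: x→q2, y→q2; q3: x→q4, y→q3; q4: x→q2, y→q2.
Exploring the product automaton P × Q from the start pair (A, q0), following both machines on each input symbol, reaches 8 state pairs: (A, q0), (C, q1), (B, q1), (E, q2), (B, q3), (D, q2), (D, q3), (D, q4).
P accepts in {C} and Q accepts in {q1, q3, q4}. The reachable pairs whose P-component is accepting are (C, q1); in each of them the Q-component is accepting too, so the product for L(P) \ L(Q) (P-component accepting, Q-component rejecting) has no reachable accepting pair and the difference is empty.
So every string accepted by P is also accepted by Q: L(P) \ L(Q) = ∅ and there is no such string.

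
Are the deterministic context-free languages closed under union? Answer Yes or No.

{aⁿbⁿ : n≥0} and {aⁿb²ⁿ : n≥0} are each accepted by a deterministic PDA (push the a's; pop one per b, respectively one per two b's), but their union U is not. Suppose a DPDA M accepted U. Being deterministic, M has a single run on aⁿb²ⁿ, and since aⁿbⁿ ∈ U that run passes through an accepting configuration right after consuming the prefix aⁿbⁿ and then goes on to accept again after n more b's. Build an ordinary (nondeterministic) PDA M′ that simulates M on a's and b's and, at any moment when M is in an accepting state, may switch to a second mode in which it reads only c's, feeding each c to M as a b; M′ accepts when M does. Then M′ accepts aⁱbʲcᵏ (k≥1) exactly when both aⁱbʲ ∈ U and aⁱbʲ⁺ᵏ ∈ U, and checking the four cases (i=j or j=2i, combined with j+k=i or j+k=2i) leaves only i=j=k: so L(M′) ∩ a*b*c⁺ = {aⁿbⁿcⁿ : n≥1} would be context-free, which it is not (pumping lemma) — contradiction. (The union is an unambiguous CFL; it is determinism, not unambiguity, that fails.)

No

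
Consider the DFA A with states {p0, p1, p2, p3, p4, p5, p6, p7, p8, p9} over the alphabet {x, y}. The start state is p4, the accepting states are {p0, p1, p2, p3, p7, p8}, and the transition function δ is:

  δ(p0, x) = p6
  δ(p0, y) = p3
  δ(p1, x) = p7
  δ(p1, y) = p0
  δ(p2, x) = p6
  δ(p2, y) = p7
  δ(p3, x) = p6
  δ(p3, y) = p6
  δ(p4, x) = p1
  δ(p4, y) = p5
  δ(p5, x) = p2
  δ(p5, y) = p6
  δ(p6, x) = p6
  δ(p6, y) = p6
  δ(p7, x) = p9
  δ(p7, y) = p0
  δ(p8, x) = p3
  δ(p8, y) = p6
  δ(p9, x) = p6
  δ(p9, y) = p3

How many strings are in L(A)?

12

The useful subgraph on states {p0, p1, p2, p3, p4, p5, p7, p9} is acyclic, so L(A) is finite; the longest accepting path visits 6 useful states, giving maximum string length 5.
Counting accepting paths from p4 by length: 1 of length 1, 3 of length 2, 3 of length 3, 3 of length 4, 2 of length 5. Total 12.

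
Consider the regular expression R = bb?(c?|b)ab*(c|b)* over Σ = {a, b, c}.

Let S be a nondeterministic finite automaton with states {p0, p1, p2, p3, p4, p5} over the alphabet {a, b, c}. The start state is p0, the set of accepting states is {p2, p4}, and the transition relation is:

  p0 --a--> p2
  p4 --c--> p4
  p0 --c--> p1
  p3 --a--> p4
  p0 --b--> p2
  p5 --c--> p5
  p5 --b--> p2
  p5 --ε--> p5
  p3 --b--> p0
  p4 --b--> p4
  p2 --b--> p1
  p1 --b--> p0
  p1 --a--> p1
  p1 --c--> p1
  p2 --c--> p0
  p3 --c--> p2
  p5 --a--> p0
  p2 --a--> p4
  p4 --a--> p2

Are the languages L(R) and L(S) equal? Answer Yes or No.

The string bba is accepted by R but rejected by S.
So L(R) ≠ L(S).

No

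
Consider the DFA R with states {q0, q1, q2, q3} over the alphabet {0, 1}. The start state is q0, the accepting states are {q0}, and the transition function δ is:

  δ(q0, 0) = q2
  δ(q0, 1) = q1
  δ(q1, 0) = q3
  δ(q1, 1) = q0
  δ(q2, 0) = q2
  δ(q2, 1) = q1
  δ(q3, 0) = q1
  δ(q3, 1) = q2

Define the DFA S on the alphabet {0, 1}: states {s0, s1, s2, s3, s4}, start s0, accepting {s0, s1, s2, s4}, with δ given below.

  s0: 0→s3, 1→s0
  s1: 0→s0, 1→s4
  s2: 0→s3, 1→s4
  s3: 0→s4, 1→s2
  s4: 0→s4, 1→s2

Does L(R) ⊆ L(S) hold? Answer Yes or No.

Yes

Exploring the product automaton R × S from the start pair (q0, s0), following both machines on each input symbol, reaches 11 state pairs: (q0, s0), (q2, s3), (q1, s0), (q2, s4), (q1, s2), (q3, s3), (q0, s4), (q1, s4), (q2, s2), (q3, s4), (q0, s2).
R accepts in {q0} and S accepts in {s0, s1, s2, s4}. The reachable pairs whose R-component is accepting are (q0, s0), (q0, s4), (q0, s2); in each of them the S-component is accepting too, so the product for L(R) \ L(S) (R-component accepting, S-component rejecting) has no reachable accepting pair and the difference is empty.
Hence every string in L(R) is also in L(S).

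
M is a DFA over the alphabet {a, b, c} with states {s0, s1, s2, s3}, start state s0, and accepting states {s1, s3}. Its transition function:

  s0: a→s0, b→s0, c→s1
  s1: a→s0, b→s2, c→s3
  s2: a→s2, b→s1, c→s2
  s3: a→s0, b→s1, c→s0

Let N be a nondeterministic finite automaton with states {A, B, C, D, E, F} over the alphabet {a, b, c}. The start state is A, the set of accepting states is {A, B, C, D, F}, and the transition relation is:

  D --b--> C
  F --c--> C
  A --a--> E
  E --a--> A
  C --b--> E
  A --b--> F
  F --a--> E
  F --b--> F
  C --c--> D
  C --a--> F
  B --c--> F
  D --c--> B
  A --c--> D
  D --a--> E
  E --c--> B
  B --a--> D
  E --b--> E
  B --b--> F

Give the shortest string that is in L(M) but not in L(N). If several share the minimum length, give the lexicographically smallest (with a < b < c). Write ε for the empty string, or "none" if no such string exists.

The string cbb is accepted by M but not by N.
No shorter string lies in the difference, and cbb is the lexicographically first length-3 string in L(M) \ L(N).

cbb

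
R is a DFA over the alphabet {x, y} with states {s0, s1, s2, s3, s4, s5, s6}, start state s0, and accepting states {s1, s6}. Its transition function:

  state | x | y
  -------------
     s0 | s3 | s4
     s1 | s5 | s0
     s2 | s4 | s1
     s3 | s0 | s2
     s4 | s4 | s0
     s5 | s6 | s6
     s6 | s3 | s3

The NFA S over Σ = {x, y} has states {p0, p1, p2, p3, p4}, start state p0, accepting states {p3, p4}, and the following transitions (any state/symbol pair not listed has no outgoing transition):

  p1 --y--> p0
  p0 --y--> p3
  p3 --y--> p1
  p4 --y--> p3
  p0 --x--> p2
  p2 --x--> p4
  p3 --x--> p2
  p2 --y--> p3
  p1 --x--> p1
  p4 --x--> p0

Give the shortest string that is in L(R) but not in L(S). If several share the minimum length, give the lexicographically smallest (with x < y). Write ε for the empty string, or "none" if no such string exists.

xyy

The string xyy is accepted by R but not by S.
No shorter string lies in the difference, and xyy is the lexicographically first length-3 string in L(R) \ L(S).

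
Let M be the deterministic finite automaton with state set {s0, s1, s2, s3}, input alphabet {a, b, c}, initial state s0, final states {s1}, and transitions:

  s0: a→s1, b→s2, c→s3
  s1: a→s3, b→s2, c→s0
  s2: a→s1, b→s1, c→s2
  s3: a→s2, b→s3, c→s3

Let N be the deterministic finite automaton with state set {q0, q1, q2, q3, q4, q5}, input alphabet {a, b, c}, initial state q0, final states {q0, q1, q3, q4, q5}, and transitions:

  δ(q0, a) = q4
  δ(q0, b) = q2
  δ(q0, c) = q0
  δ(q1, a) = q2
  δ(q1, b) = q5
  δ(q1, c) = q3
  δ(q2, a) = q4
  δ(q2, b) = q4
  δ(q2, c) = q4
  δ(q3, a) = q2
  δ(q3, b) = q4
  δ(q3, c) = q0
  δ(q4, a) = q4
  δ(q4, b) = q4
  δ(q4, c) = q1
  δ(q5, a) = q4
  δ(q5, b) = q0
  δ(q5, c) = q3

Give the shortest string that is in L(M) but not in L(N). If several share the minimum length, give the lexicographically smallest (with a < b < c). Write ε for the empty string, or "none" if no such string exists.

aca

The string aca is accepted by M but not by N.
No shorter string lies in the difference, and aca is the lexicographically first length-3 string in L(M) \ L(N).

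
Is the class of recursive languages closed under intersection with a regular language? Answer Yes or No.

Yes

A regular language is decidable (simulate its DFA), so run that check and the decider for L and accept iff both accept; everything halts.
So the recursive languages are closed under intersection with a regular language.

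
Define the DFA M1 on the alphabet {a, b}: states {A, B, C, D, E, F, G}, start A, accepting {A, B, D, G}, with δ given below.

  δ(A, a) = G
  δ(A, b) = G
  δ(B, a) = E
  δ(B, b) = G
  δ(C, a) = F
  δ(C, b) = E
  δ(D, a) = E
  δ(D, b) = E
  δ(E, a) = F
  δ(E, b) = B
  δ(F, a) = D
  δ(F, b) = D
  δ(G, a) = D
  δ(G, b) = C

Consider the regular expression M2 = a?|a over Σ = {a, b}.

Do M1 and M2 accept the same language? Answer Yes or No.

No

The string b is accepted by M1 but rejected by M2.
So L(M1) ≠ L(M2).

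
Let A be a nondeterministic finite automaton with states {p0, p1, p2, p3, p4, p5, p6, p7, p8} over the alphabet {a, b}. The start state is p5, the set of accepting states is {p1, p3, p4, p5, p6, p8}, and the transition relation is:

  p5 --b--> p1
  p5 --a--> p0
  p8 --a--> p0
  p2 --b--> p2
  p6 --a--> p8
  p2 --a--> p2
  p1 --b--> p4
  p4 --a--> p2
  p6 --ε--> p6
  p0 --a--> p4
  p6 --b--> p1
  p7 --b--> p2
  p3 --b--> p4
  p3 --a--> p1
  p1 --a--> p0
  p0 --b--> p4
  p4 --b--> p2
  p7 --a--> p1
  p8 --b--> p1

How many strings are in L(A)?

The useful subgraph on states {p0, p1, p4, p5} is acyclic, so L(A) is finite; the longest accepting path visits 4 useful states, giving maximum string length 3.
Counting accepting paths from p5 by length: 1 of length 0, 1 of length 1, 3 of length 2, 2 of length 3. Total 7.

7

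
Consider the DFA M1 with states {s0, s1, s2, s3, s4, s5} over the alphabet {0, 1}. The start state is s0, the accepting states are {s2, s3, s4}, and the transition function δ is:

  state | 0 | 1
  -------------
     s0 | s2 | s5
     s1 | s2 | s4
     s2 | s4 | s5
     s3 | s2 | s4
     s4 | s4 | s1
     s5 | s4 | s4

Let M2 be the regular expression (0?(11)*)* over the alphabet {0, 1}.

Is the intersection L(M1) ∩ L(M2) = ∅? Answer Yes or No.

No

The string 0 is accepted by both M1 and M2.
Hence L(M1) ∩ L(M2) ≠ ∅.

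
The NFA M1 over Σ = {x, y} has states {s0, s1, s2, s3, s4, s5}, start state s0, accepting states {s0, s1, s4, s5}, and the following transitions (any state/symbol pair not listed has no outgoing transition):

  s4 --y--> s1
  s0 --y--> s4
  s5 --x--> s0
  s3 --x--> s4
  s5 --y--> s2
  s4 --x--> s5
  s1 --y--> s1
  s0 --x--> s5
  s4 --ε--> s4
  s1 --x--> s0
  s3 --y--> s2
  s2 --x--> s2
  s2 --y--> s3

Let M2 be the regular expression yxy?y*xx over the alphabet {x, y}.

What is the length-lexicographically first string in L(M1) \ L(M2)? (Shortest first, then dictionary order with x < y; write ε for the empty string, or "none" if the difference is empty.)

The empty string ε is accepted by M1 but not by M2.
Since ε is the unique shortest string, it is the required witness.

ε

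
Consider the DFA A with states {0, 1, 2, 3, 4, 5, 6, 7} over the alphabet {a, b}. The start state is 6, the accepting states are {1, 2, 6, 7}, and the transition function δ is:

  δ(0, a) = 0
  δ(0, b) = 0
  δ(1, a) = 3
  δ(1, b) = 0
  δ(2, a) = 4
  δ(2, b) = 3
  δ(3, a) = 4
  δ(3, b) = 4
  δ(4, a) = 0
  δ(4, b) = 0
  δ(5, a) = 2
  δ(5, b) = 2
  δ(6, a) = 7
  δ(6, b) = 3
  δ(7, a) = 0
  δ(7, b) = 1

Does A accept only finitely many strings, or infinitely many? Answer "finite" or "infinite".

The useful states (reachable from 6 and able to reach an accepting state) are {1, 6, 7}.
Restricted to these states the transition graph has no cycle, so every accepting path has bounded length and L is finite.

finite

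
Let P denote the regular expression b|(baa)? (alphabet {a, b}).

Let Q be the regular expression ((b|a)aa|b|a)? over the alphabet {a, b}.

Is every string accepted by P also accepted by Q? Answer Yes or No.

Yes

Converting the expression P to a DFA (subset construction, then merging equivalent states) gives the minimal DFA with states {p0, p1, p2, p3, p4}, start state p0, accepting states {p0, p2, p4} and transitions p0: a→p1, b→p2; p1: a→p1, b→p1; p2: a→p3, b→p1; p3: a→p4, b→p1; p4: a→p1, b→p1.
Converting the expression Q to a DFA (subset construction, then merging equivalent states) gives the minimal DFA with states {q0, q1, q2, q3, q4}, start state q0, accepting states {q0, q1, q4} and transitions q0: a→q1, b→q1; q1: a→q2, b→q3; q2: a→q4, b→q3; q3: a→q3, b→q3; q4: a→q3, b→q3.
Exploring the product automaton P × Q from the start pair (p0, q0), following both machines on each input symbol, reaches 8 state pairs: (p0, q0), (p1, q1), (p2, q1), (p1, q2), (p1, q3), (p3, q2), (p1, q4), (p4, q4).
P accepts in {p0, p2, p4} and Q accepts in {q0, q1, q4}. The reachable pairs whose P-component is accepting are (p0, q0), (p2, q1), (p4, q4); in each of them the Q-component is accepting too, so the product for L(P) \ L(Q) (P-component accepting, Q-component rejecting) has no reachable accepting pair and the difference is empty.
Hence every string in L(P) is also in L(Q).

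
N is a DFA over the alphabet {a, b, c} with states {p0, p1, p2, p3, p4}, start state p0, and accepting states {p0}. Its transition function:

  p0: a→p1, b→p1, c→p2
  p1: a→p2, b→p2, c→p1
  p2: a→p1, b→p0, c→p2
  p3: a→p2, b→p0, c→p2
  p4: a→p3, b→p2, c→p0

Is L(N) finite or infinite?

infinite

State p1 is reachable from the start and can reach an accepting state, and it lies on the cycle p1 → p1.
Traversing that cycle any number of times yields accepted strings of unbounded length, so the language is infinite.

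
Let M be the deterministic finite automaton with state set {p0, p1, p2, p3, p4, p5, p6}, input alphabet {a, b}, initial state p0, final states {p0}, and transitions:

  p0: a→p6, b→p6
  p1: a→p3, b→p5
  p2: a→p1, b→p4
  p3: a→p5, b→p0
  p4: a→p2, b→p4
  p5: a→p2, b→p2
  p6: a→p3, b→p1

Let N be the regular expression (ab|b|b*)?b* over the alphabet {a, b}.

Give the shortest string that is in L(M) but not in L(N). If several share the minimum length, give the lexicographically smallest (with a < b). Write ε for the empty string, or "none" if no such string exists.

aab

The string aab is accepted by M but not by N.
No shorter string lies in the difference, and aab is the lexicographically first length-3 string in L(M) \ L(N).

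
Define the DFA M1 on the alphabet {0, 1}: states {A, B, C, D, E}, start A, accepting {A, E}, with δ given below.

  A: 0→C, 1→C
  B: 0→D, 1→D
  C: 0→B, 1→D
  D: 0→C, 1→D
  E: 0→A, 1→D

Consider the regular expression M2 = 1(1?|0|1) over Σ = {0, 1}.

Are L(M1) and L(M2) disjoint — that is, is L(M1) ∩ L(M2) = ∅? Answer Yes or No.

Yes

Converting the expression M2 to a DFA (subset construction, then merging equivalent states) gives the minimal DFA with states {r0, r1, r2, r3}, start state r0, accepting states {r2, r3} and transitions r0: 0→r1, 1→r2; r1: 0→r1, 1→r1; r2: 0→r3, 1→r3; r3: 0→r1, 1→r1.
Exploring the product automaton M1 × M2 from the start pair (A, r0), following both machines on each input symbol, reaches 7 state pairs: (A, r0), (C, r1), (C, r2), (B, r1), (D, r1), (B, r3), (D, r3).
M1 accepts in {A, E} and M2 accepts in {r2, r3}; no reachable pair has both components accepting, so no string drives both machines to acceptance simultaneously and L(M1) ∩ L(M2) = ∅.
So no string is accepted by both, and the intersection is empty.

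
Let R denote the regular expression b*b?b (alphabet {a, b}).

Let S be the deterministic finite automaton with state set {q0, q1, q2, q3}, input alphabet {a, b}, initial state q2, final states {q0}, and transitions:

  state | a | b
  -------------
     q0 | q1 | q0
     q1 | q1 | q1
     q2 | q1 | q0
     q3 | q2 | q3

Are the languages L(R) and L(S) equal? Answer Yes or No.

Converting the expression R to a DFA (subset construction, then merging equivalent states) gives the minimal DFA with states {r0, r1, r2}, start state r0, accepting states {r2} and transitions r0: a→r1, b→r2; r1: a→r1, b→r1; r2: a→r1, b→r2.
Exploring the product automaton R × S from the start pair (r0, q2), following both machines on each input symbol, reaches 3 state pairs: (r0, q2), (r1, q1), (r2, q0).
R accepts in {r2} and S accepts in {q0}. In every reachable pair the two components are either both accepting — (r2, q0) — or both non-accepting, so no string is accepted by exactly one of the machines: L(R) \ L(S) and L(S) \ L(R) are both empty.
Hence every string is accepted by R iff it is accepted by S, and the two languages coincide.

Yes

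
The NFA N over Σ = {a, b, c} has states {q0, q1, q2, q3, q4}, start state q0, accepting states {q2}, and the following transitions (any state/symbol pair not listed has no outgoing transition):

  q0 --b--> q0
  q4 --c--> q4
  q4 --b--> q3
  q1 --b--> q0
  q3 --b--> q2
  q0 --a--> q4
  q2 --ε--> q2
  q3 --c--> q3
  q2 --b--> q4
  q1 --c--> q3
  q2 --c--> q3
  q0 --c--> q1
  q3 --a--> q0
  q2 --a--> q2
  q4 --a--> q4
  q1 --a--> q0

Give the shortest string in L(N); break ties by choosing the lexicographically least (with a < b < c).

abb

A breadth-first search from q0 reaches an accepting state first via the path q0 → q4 → q3 → q2 on input abb.
No string of length < 3 is accepted (BFS exhausts all shorter strings without reaching an accepting state), and abb is the lexicographically least accepting string of length 3.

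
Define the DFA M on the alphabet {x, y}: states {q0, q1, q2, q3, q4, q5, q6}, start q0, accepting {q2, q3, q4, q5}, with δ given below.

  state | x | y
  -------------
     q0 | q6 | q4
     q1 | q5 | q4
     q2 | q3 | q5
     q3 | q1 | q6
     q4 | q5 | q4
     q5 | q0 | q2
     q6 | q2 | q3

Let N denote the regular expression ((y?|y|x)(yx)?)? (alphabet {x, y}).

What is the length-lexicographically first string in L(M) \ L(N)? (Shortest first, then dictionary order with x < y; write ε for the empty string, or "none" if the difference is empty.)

xx

The string xx is accepted by M but not by N.
No shorter string lies in the difference, and xx is the lexicographically first length-2 string in L(M) \ L(N).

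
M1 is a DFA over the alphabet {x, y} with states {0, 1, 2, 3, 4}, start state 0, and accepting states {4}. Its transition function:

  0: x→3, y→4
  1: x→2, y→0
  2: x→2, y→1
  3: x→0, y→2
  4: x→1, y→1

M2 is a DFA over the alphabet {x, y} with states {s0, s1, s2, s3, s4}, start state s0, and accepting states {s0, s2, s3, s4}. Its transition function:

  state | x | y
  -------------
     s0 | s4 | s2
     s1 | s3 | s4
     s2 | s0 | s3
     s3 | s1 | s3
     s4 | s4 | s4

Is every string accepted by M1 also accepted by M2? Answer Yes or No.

Yes

Exploring the product automaton M1 × M2 from the start pair (0, s0), following both machines on each input symbol, reaches 20 state pairs: (0, s0), (3, s4), (4, s2), (0, s4), (2, s4), (1, s0), (1, s3), (4, s4), (1, s4), (0, s2), (2, s1), (0, s3), (3, s0), (4, s3), (2, s3), (3, s1), (2, s2), (1, s1), (2, s0), (1, s2).
M1 accepts in {4} and M2 accepts in {s0, s2, s3, s4}. The reachable pairs whose M1-component is accepting are (4, s2), (4, s4), (4, s3); in each of them the M2-component is accepting too, so the product for L(M1) \ L(M2) (M1-component accepting, M2-component rejecting) has no reachable accepting pair and the difference is empty.
Hence every string in L(M1) is also in L(M2).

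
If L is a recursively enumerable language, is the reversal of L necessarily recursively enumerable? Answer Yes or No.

Reverse the input and run the recogniser for L on it; this accepts exactly Lᴿ.
So the recursively enumerable languages are closed under reversal.

Yes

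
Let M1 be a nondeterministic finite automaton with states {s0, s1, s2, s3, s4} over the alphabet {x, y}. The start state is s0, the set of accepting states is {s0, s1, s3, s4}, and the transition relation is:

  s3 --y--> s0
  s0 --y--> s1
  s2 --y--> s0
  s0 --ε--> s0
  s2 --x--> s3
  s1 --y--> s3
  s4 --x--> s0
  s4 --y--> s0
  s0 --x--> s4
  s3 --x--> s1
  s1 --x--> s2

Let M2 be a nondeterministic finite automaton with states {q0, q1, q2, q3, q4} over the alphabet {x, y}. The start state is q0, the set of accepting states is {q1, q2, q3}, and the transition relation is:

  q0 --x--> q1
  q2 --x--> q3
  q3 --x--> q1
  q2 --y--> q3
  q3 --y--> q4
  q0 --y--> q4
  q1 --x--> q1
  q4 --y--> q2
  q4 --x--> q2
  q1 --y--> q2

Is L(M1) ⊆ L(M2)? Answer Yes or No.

The empty string ε is in L(M1) but not in L(M2).
So L(M1) ⊄ L(M2).

No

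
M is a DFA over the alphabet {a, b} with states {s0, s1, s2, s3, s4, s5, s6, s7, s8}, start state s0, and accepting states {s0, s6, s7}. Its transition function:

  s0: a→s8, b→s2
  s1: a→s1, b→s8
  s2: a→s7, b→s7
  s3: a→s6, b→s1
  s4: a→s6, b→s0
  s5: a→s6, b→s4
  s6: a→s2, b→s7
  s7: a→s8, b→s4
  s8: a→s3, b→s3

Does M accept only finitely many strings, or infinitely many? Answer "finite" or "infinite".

infinite

State s8 is reachable from the start and can reach an accepting state, and it lies on the cycle s8 → s3 → s1 → s8.
Traversing that cycle any number of times yields accepted strings of unbounded length, so the language is infinite.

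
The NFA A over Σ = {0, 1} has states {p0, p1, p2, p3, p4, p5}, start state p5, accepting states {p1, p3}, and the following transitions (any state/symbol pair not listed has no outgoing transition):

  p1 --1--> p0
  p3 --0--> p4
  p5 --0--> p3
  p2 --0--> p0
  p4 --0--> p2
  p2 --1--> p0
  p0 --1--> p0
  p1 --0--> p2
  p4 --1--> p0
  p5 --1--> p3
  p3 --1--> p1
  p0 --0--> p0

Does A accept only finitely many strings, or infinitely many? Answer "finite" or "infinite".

finite

The useful states (reachable from p5 and able to reach an accepting state) are {p1, p3, p5}.
Restricted to these states the transition graph has no cycle, so every accepting path has bounded length and L is finite.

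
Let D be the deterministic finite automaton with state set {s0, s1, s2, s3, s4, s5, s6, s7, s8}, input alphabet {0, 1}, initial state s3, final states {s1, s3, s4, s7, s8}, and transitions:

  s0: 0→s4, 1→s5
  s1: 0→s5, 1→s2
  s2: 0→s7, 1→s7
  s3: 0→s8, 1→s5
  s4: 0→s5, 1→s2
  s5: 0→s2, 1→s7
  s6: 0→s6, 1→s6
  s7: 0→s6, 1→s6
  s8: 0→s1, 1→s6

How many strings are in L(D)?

11

The useful subgraph on states {s1, s2, s3, s5, s7, s8} is acyclic, so L(D) is finite; the longest accepting path visits 6 useful states, giving maximum string length 5.
Counting accepting paths from s3 by length: 1 of length 0, 1 of length 1, 2 of length 2, 2 of length 3, 3 of length 4, 2 of length 5. Total 11.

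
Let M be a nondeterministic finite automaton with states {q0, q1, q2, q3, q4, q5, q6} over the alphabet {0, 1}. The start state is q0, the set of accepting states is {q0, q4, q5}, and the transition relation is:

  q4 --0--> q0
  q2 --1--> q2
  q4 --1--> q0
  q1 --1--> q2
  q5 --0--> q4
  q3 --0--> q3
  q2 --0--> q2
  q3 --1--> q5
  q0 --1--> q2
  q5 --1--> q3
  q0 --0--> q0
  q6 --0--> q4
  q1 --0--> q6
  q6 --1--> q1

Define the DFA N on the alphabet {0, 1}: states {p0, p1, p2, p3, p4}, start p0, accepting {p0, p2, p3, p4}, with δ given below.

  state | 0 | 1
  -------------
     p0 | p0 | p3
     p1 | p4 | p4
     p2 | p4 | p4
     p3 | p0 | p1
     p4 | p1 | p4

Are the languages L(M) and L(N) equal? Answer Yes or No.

The string 1 is accepted by N but rejected by M.
So L(M) ≠ L(N).

No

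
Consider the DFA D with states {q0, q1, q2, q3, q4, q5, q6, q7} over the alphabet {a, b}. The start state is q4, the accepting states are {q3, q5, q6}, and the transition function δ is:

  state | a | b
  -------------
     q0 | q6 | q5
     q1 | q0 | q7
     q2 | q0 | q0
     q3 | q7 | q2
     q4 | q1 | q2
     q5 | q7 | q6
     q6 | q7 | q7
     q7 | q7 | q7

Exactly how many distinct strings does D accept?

The useful subgraph on states {q0, q1, q2, q4, q5, q6} is acyclic, so L(D) is finite; the longest accepting path visits 5 useful states, giving maximum string length 4.
Counting accepting paths from q4 by length: 6 of length 3, 3 of length 4. Total 9.

9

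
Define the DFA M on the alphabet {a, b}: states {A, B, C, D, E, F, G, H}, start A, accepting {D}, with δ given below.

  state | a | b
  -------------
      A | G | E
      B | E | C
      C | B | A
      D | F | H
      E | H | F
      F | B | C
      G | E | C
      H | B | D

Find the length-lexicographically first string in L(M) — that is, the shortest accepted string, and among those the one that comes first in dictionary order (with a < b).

A breadth-first search from A reaches an accepting state first via the path A → E → H → D on input bab.
No string of length < 3 is accepted (BFS exhausts all shorter strings without reaching an accepting state), and bab is the lexicographically least accepting string of length 3.

bab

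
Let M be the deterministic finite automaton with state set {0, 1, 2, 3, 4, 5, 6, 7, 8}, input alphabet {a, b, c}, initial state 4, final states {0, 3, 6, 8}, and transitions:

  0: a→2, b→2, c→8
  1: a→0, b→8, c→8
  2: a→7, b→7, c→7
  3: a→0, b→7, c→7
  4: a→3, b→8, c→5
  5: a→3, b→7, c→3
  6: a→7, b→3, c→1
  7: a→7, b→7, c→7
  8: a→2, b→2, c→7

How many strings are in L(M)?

The useful subgraph on states {0, 3, 4, 5, 8} is acyclic, so L(M) is finite; the longest accepting path visits 5 useful states, giving maximum string length 4.
Counting accepting paths from 4 by length: 2 of length 1, 3 of length 2, 3 of length 3, 2 of length 4. Total 10.

10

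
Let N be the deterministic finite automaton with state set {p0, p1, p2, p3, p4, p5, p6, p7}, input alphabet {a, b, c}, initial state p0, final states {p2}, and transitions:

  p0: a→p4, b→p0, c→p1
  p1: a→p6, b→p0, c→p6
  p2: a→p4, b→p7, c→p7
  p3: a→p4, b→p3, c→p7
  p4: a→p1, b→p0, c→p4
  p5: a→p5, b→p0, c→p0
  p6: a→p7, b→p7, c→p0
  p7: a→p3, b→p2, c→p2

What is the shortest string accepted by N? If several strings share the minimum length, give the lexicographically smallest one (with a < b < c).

caab

A breadth-first search from p0 reaches an accepting state first via the path p0 → p1 → p6 → p7 → p2 on input caab.
No string of length < 4 is accepted (BFS exhausts all shorter strings without reaching an accepting state), and caab is the lexicographically least accepting string of length 4.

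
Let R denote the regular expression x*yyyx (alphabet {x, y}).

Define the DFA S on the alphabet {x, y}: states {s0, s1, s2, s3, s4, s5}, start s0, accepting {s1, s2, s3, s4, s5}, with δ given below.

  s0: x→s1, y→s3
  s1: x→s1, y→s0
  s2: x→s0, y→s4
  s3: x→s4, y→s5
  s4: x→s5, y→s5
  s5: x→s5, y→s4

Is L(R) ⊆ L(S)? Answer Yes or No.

Converting the expression R to a DFA (subset construction, then merging equivalent states) gives the minimal DFA with states {r0, r1, r2, r3, r4, r5}, start state r0, accepting states {r5} and transitions r0: x→r0, y→r1; r1: x→r2, y→r3; r2: x→r2, y→r2; r3: x→r2, y→r4; r4: x→r5, y→r2; r5: x→r2, y→r2.
Exploring the product automaton R × S from the start pair (r0, s0), following both machines on each input symbol, reaches 14 state pairs: (r0, s0), (r0, s1), (r1, s3), (r1, s0), (r2, s4), (r3, s5), (r2, s1), (r3, s3), (r2, s5), (r4, s4), (r2, s0), (r4, s5), (r5, s5), (r2, s3).
R accepts in {r5} and S accepts in {s1, s2, s3, s4, s5}. The reachable pairs whose R-component is accepting are (r5, s5); in each of them the S-component is accepting too, so the product for L(R) \ L(S) (R-component accepting, S-component rejecting) has no reachable accepting pair and the difference is empty.
Hence every string in L(R) is also in L(S).

Yes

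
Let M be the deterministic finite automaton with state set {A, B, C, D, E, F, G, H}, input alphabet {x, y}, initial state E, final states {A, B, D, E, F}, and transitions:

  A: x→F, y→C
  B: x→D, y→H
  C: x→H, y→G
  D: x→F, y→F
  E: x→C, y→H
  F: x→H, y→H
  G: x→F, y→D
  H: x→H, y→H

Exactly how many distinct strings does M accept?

5

The useful subgraph on states {C, D, E, F, G} is acyclic, so L(M) is finite; the longest accepting path visits 5 useful states, giving maximum string length 4.
Counting accepting paths from E by length: 1 of length 0, 2 of length 3, 2 of length 4. Total 5.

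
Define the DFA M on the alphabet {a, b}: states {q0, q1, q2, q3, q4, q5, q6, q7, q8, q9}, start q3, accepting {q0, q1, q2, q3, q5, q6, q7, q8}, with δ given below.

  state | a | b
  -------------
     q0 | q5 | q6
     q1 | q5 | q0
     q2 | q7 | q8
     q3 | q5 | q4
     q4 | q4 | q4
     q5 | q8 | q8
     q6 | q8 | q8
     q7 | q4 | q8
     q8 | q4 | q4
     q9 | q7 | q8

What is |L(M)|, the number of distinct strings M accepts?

4

The useful subgraph on states {q3, q5, q8} is acyclic, so L(M) is finite; the longest accepting path visits 3 useful states, giving maximum string length 2.
Counting accepting paths from q3 by length: 1 of length 0, 1 of length 1, 2 of length 2. Total 4.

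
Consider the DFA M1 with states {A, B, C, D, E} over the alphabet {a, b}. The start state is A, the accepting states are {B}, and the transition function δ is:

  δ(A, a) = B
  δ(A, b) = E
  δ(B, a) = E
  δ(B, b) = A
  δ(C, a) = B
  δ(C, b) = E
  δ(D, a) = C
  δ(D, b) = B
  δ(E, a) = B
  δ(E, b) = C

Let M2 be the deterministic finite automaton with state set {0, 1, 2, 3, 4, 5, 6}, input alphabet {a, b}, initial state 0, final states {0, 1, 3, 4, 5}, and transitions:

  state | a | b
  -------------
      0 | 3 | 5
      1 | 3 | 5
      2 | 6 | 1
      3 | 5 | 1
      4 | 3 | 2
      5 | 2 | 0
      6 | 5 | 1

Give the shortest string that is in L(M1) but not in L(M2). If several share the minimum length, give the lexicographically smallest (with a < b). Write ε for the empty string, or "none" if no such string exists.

ba

The string ba is accepted by M1 but not by M2.
No shorter string lies in the difference, and ba is the lexicographically first length-2 string in L(M1) \ L(M2).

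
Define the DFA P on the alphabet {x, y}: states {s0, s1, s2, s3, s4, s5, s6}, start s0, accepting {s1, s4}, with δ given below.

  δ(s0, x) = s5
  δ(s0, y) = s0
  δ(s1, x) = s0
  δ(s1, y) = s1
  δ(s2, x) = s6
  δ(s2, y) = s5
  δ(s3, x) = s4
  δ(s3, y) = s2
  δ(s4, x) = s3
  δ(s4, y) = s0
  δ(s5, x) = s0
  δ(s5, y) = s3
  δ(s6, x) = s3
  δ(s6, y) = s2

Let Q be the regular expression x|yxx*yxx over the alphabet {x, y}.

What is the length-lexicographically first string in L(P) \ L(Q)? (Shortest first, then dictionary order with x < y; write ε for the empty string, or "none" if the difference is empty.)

The string xyx is accepted by P but not by Q.
No shorter string lies in the difference, and xyx is the lexicographically first length-3 string in L(P) \ L(Q).

xyx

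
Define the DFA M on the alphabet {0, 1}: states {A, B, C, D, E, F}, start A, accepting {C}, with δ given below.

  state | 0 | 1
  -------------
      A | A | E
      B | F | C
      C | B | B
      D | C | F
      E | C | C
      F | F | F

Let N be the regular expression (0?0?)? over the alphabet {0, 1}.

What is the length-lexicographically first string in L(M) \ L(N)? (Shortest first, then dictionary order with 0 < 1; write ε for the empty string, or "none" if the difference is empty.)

The string 10 is accepted by M but not by N.
No shorter string lies in the difference, and 10 is the lexicographically first length-2 string in L(M) \ L(N).

10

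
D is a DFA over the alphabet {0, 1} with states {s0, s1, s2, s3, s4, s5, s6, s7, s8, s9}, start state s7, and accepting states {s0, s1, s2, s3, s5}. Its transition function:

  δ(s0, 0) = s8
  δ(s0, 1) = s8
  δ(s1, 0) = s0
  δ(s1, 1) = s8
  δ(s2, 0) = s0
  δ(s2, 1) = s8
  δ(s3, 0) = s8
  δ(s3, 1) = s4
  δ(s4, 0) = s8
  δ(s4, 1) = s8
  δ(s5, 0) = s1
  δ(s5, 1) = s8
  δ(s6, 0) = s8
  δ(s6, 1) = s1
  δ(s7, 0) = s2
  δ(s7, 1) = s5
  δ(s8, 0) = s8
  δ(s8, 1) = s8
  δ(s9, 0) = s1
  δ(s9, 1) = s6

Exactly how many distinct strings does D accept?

The useful subgraph on states {s0, s1, s2, s5, s7} is acyclic, so L(D) is finite; the longest accepting path visits 4 useful states, giving maximum string length 3.
Counting accepting paths from s7 by length: 2 of length 1, 2 of length 2, 1 of length 3. Total 5.

5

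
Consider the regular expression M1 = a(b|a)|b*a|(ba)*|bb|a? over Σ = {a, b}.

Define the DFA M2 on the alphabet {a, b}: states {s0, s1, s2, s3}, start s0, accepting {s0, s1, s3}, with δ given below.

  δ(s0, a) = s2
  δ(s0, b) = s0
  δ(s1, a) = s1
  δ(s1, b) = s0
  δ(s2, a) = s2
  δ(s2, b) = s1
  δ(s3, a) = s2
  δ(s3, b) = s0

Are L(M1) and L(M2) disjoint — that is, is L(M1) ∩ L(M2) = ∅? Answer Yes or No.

No

The empty string ε is accepted by both M1 and M2.
Hence L(M1) ∩ L(M2) ≠ ∅.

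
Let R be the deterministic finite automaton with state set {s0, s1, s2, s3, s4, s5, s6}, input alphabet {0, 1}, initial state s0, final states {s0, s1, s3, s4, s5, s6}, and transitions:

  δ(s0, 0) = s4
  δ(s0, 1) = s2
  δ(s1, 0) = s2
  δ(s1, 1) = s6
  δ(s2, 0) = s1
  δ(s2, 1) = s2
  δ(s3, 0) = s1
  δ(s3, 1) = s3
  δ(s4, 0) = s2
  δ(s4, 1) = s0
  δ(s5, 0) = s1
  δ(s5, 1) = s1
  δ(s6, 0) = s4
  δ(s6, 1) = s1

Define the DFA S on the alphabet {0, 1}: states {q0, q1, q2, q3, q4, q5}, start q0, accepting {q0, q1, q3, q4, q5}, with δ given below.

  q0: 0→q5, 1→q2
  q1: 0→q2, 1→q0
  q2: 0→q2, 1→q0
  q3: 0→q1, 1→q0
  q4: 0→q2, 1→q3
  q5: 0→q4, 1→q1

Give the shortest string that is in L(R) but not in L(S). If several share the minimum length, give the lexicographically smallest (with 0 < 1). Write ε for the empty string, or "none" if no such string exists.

10

The string 10 is accepted by R but not by S.
No shorter string lies in the difference, and 10 is the lexicographically first length-2 string in L(R) \ L(S).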